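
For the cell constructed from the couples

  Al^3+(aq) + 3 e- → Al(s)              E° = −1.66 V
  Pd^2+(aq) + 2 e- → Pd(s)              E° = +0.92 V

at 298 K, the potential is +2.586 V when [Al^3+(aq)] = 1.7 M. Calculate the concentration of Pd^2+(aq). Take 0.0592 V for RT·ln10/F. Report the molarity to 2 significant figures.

2.3 M

The Pd²⁺/Pd couple has the larger reduction potential, so it is the cathode: E°cell = +0.92 − (−1.66) = +2.58 V and n = 6.
Since E = E° − (0.0592/n)·log Q, log Q = n(E° − E)/0.0592 = −0.608.
For 3 Pd^2+(aq) + 2 Al(s) → 3 Pd(s) + 2 Al^3+(aq), the reaction quotient is Q = [Al^3+(aq)]^2 / [Pd^2+(aq)]^3.
Solving for the unknown gives log [Pd^2+(aq)] = 0.356, so [Pd^2+(aq)] ≈ 2.3 M.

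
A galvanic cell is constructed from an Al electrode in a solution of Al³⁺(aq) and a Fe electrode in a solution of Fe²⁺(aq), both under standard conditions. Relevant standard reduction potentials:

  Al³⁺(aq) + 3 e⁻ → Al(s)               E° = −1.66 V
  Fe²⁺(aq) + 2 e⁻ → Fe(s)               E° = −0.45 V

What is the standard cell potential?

+1.21 V

Of the two couples in this cell, the one with the more positive reduction potential is reduced at the cathode: here that is Fe²⁺/Fe (−0.45 V); Al³⁺/Al (−1.66 V) is the anode.
E°cell = E°(cathode) − E°(anode) = −0.45 − (−1.66) = +1.21 V.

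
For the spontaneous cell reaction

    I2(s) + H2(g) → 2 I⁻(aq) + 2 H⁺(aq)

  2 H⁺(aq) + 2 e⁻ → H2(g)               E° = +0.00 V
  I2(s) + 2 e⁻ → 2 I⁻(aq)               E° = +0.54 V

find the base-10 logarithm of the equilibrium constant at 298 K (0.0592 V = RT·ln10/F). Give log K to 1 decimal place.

log K = 18.2

The I₂/I⁻ couple is reduced (cathode); E°cell = +0.54 − (+0.00) = +0.54 V with n = 2.
At equilibrium E = 0, so log K = nE°cell / 0.0592 = (2)(+0.54) / 0.0592 = 18.2.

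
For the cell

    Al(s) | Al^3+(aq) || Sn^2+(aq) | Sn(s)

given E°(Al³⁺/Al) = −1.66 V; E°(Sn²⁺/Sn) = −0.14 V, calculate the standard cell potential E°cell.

By convention the left-hand electrode in cell notation is the anode (oxidation) and the right-hand electrode is the cathode (reduction).
E°cell = E°(right) − E°(left) = −0.14 − (−1.66) = +1.52 V.

+1.52 V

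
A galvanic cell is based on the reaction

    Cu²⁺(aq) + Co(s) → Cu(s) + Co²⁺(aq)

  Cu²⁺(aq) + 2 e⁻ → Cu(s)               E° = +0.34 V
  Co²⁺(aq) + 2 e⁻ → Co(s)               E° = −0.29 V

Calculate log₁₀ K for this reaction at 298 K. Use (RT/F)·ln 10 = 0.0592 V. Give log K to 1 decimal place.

The Cu²⁺/Cu couple is reduced (cathode); E°cell = +0.34 − (−0.29) = +0.63 V with n = 2.
At equilibrium E = 0, so log K = nE°cell / 0.0592 = (2)(+0.63) / 0.0592 = 21.3.

log K = 21.3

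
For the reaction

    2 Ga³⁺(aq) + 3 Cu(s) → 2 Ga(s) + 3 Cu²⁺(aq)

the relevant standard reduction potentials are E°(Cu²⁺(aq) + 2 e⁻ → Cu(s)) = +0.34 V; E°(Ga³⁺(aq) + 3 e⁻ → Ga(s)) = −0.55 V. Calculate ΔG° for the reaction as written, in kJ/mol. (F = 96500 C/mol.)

+515 kJ/mol

In the reaction as written Ga³⁺(aq) is reduced, so the Ga³⁺/Ga couple is the cathode and Cu²⁺/Cu is the anode.
E°cell = −0.55 − (+0.34) = −0.89 V; balancing electrons gives n = 6.
ΔG° = −nFE°cell = −(6)(96500)(−0.89) J/mol = +515 kJ/mol.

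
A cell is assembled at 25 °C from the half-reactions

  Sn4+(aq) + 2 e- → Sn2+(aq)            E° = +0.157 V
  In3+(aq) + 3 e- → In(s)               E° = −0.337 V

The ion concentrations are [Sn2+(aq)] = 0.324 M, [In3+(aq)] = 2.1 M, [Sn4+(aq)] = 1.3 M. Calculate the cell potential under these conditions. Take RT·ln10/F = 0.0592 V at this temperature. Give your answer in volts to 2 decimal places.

Sn⁴⁺/Sn²⁺ is reduced (cathode, E° = +0.157 V) and In³⁺/In is oxidized (anode).
E°cell = +0.157 − (−0.337) = +0.494 V, with n = 6 electrons transferred.
For the overall reaction 3 Sn4+(aq) + 2 In(s) → 3 Sn2+(aq) + 2 In3+(aq), Q = ([Sn2+(aq)]^3·[In3+(aq)]^2) / [Sn4+(aq)]^3 = 0.0683, giving log Q = −1.166.
By the Nernst equation, E = +0.494 − (0.0592/6)·(−1.166) = +0.51 V.

+0.51 V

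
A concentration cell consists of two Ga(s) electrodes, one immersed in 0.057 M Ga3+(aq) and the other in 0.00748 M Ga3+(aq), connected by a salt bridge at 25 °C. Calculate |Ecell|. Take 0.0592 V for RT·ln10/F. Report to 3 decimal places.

For a concentration cell E°cell = 0, since both electrodes use the same couple.
The compartment with the higher Ga3+(aq) concentration (0.057 M) acts as the cathode; ions are reduced there and produced at the dilute (0.00748 M) anode.
With n = 3, Ecell = −(0.0592/3)·log([dilute]/[conc]) = −(0.0592/3)·log(0.00748/0.057) = +0.017 V.

0.017 V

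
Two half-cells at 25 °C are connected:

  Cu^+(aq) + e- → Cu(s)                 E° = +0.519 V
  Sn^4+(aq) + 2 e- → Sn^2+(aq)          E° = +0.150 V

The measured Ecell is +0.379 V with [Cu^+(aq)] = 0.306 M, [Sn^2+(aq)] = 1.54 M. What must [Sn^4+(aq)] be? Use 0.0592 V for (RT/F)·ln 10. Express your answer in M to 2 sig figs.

Cu⁺/Cu is the cathode (higher E°); E°cell = +0.519 − (+0.150) = +0.369 V with n = 2.
Rearranging E = E° − (0.0592/n)·log Q gives log Q = 2(+0.369 − (+0.379))/0.0592 = −0.338.
Balancing electrons gives 2 Cu^+(aq) + Sn^2+(aq) → 2 Cu(s) + Sn^4+(aq); thus Q = [Sn^4+(aq)] / ([Cu^+(aq)]^2·[Sn^2+(aq)]).
Solving for the unknown gives log [Sn^4+(aq)] = −1.179, so [Sn^4+(aq)] ≈ 0.066 M.

0.066 M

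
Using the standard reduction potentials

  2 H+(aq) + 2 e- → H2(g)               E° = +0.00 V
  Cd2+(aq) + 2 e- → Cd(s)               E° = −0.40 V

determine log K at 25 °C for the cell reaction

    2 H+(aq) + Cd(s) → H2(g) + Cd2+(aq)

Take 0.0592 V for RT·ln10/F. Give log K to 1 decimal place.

The 2H⁺/H₂ couple is reduced (cathode); E°cell = +0.00 − (−0.40) = +0.40 V with n = 2.
At equilibrium E = 0, so log K = nE°cell / 0.0592 = (2)(+0.40) / 0.0592 = 13.5.

log K = 13.5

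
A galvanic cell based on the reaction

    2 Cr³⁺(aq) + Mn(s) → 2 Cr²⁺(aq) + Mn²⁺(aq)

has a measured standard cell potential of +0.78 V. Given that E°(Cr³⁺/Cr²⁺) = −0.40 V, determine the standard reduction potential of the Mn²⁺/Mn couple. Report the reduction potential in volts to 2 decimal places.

In the reaction as written the Cr³⁺/Cr²⁺ couple is reduced (cathode) and Mn²⁺/Mn is oxidized (anode), so E°cell = E°(Cr³⁺/Cr²⁺) − E°(Mn²⁺/Mn).
E°(Mn²⁺/Mn) = E°(cathode) − E°cell = −0.40 − (+0.78) = −1.18 V.

−1.18 V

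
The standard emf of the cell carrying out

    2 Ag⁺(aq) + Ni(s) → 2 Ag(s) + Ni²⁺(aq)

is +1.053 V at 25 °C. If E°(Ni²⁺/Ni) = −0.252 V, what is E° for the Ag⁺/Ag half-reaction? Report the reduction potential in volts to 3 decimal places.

+0.801 V

In the reaction as written the Ag⁺/Ag couple is reduced (cathode) and Ni²⁺/Ni is oxidized (anode), so E°cell = E°(Ag⁺/Ag) − E°(Ni²⁺/Ni).
E°(Ag⁺/Ag) = E°cell + E°(anode) = +1.053 + (−0.252) = +0.801 V.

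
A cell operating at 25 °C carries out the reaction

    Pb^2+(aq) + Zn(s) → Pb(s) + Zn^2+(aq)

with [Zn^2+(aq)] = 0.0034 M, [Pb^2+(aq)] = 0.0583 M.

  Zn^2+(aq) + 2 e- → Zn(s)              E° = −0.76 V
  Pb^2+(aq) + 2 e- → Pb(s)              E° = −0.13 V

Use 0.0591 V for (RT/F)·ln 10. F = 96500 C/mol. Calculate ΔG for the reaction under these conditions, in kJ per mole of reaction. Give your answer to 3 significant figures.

E°cell = −0.13 − (−0.76) = +0.63 V; the balanced reaction transfers n = 2 electrons.
The reaction quotient is [Zn^2+(aq)] / [Pb^2+(aq)] = 0.0583; by Nernst, E = +0.63 − (0.0591/2)(−1.234) = +0.6665 V.
Then ΔG = −nFE = −2 × 96500 × +0.6665 J/mol = −129 kJ/mol.

−129 kJ/mol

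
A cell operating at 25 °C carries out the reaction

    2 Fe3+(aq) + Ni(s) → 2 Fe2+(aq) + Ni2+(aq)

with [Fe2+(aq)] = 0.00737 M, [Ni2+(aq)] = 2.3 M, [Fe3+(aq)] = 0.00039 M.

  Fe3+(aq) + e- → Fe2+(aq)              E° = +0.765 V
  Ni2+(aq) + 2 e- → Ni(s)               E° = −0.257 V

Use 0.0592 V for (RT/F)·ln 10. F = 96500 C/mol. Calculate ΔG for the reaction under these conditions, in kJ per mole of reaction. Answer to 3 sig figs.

−181 kJ/mol

E°cell = +0.765 − (−0.257) = +1.022 V; the balanced reaction transfers n = 2 electrons.
Q = ([Fe2+(aq)]^2·[Ni2+(aq)]) / [Fe3+(aq)]^2 = 821, so log Q = 2.915 and E = +1.022 − (0.0592/2)(2.915) = +0.9357 V.
Finally ΔG = −nFE = −(2)(96500 C/mol)(+0.9357 V) = −181 kJ/mol.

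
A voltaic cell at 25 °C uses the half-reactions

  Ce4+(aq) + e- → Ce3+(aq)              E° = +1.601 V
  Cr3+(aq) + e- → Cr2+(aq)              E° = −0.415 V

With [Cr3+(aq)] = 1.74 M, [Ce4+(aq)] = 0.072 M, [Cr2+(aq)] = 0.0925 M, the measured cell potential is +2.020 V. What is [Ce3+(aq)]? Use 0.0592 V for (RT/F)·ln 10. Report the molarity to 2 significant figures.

0.0033 M

The Ce⁴⁺/Ce³⁺ couple has the larger reduction potential, so it is the cathode: E°cell = +1.601 − (−0.415) = +2.016 V and n = 1.
Since E = E° − (0.0592/n)·log Q, log Q = n(E° − E)/0.0592 = −0.068.
The balanced reaction is Ce4+(aq) + Cr2+(aq) → Ce3+(aq) + Cr3+(aq), so Q = ([Ce3+(aq)]·[Cr3+(aq)]) / ([Ce4+(aq)]·[Cr2+(aq)]).
Isolating [Ce3+(aq)] in Q = 10^{−0.068} yields log [Ce3+(aq)] = −2.485, i.e. 0.0033 M.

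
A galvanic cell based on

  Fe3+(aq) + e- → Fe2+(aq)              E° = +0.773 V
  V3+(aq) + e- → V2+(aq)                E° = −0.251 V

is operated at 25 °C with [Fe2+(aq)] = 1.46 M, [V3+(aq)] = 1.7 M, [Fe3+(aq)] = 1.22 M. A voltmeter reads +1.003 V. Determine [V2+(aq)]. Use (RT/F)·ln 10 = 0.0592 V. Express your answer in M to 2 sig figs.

The Fe³⁺/Fe²⁺ couple has the larger reduction potential, so it is the cathode: E°cell = +0.773 − (−0.251) = +1.024 V and n = 1.
Since E = E° − (0.0592/n)·log Q, log Q = n(E° − E)/0.0592 = 0.355.
The balanced reaction is Fe3+(aq) + V2+(aq) → Fe2+(aq) + V3+(aq), so Q = ([Fe2+(aq)]·[V3+(aq)]) / ([Fe3+(aq)]·[V2+(aq)]).
Solving for the unknown gives log [V2+(aq)] = −0.047, so [V2+(aq)] ≈ 0.90 M.

0.90 M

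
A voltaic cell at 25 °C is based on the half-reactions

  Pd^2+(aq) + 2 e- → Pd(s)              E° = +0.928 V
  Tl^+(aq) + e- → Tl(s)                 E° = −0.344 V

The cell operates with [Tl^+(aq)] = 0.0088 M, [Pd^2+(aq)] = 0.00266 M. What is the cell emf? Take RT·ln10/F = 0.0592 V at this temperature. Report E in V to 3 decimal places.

Since E°(Pd²⁺/Pd) > E°(Tl⁺/Tl), Pd²⁺/Pd serves as the cathode.
The standard potential is +0.928 − (−0.344) = +1.272 V and the balanced reaction transfers n = 2 electrons.
Balancing gives Pd^2+(aq) + 2 Tl(s) → Pd(s) + 2 Tl^+(aq); hence Q = [Tl^+(aq)]^2 / [Pd^2+(aq)] = 0.0291 (log Q = −1.536).
By the Nernst equation, E = +1.272 − (0.0592/2)·(−1.536) = +1.317 V.

+1.317 V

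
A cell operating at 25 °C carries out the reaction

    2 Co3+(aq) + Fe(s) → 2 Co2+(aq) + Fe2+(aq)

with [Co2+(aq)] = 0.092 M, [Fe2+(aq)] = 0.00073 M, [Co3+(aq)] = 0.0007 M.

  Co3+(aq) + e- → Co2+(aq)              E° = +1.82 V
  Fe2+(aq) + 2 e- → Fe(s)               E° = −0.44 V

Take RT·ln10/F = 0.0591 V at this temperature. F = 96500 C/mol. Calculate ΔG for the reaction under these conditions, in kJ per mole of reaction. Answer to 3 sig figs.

−430 kJ/mol

The standard cell potential is +1.82 − (−0.44) = +2.26 V, with n = 2 electrons in the balanced equation.
Here Q = ([Co2+(aq)]^2·[Fe2+(aq)]) / [Co3+(aq)]^2 = 12.6 (log Q = 1.101), giving E = +2.26 − (0.0591/2)·(1.101) = +2.2275 V.
Then ΔG = −nFE = −2 × 96500 × +2.2275 J/mol = −430 kJ/mol.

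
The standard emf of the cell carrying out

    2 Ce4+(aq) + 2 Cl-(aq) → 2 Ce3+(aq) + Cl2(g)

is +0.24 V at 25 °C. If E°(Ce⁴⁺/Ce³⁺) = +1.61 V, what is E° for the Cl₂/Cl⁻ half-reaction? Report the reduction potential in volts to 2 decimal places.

+1.37 V

In the reaction as written the Ce⁴⁺/Ce³⁺ couple is reduced (cathode) and Cl₂/Cl⁻ is oxidized (anode), so E°cell = E°(Ce⁴⁺/Ce³⁺) − E°(Cl₂/Cl⁻).
E°(Cl₂/Cl⁻) = E°(cathode) − E°cell = +1.61 − (+0.24) = +1.37 V.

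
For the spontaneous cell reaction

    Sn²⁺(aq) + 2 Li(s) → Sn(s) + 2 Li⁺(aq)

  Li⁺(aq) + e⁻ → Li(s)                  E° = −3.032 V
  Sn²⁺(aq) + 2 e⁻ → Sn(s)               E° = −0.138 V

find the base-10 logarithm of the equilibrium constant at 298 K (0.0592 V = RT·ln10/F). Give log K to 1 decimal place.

log K = 97.8

The Sn²⁺/Sn couple is reduced (cathode); E°cell = −0.138 − (−3.032) = +2.894 V with n = 2.
At equilibrium E = 0, so log K = nE°cell / 0.0592 = (2)(+2.894) / 0.0592 = 97.8.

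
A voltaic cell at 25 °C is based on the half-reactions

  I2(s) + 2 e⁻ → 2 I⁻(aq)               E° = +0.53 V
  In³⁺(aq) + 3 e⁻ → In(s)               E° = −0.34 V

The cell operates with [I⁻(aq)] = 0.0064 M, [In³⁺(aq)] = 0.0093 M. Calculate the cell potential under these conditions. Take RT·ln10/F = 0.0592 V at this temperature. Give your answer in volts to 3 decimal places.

+1.040 V

I₂/I⁻ is reduced (cathode, E° = +0.53 V) and In³⁺/In is oxidized (anode).
E°cell = E°cat − E°an = +0.53 − (−0.34) = +0.87 V; n = 6.
For the overall reaction 3 I2(s) + 2 In(s) → 6 I⁻(aq) + 2 In³⁺(aq), Q = [I⁻(aq)]^6·[In³⁺(aq)]^2 = 5.94×10^−18, giving log Q = −17.226.
By the Nernst equation, E = +0.87 − (0.0592/6)·(−17.226) = +1.040 V.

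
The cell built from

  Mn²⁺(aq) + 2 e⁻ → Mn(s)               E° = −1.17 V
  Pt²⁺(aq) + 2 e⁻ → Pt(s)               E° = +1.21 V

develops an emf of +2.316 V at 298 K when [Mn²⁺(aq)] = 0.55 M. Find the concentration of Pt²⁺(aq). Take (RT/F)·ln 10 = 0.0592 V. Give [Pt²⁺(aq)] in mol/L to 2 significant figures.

0.0038 M

The Pt²⁺/Pt couple has the larger reduction potential, so it is the cathode: E°cell = +1.21 − (−1.17) = +2.38 V and n = 2.
Rearranging E = E° − (0.0592/n)·log Q gives log Q = 2(+2.38 − (+2.316))/0.0592 = 2.162.
For Pt²⁺(aq) + Mn(s) → Pt(s) + Mn²⁺(aq), the reaction quotient is Q = [Mn²⁺(aq)] / [Pt²⁺(aq)].
Solving for the unknown gives log [Pt²⁺(aq)] = −2.422, so [Pt²⁺(aq)] ≈ 0.0038 M.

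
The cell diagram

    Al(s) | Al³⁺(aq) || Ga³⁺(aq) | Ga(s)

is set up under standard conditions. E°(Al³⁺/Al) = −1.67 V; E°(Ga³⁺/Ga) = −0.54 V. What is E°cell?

+1.13 V

By convention the left-hand electrode in cell notation is the anode (oxidation) and the right-hand electrode is the cathode (reduction).
E°cell = E°(right) − E°(left) = −0.54 − (−1.67) = +1.13 V.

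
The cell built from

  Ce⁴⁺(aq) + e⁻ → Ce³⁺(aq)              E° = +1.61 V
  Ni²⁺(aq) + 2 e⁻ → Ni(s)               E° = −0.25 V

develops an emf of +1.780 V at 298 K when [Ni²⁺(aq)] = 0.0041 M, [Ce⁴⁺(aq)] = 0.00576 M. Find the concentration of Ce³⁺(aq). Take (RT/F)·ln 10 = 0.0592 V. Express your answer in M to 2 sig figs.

Ce⁴⁺/Ce³⁺ is the cathode (higher E°); E°cell = +1.61 − (−0.25) = +1.86 V with n = 2.
Since E = E° − (0.0592/n)·log Q, log Q = n(E° − E)/0.0592 = 2.703.
The balanced reaction is 2 Ce⁴⁺(aq) + Ni(s) → 2 Ce³⁺(aq) + Ni²⁺(aq), so Q = ([Ce³⁺(aq)]^2·[Ni²⁺(aq)]) / [Ce⁴⁺(aq)]^2.
Substituting the known concentrations and solving, log [Ce³⁺(aq)] = 0.306 and [Ce³⁺(aq)] = 2.0 M.

2.0 M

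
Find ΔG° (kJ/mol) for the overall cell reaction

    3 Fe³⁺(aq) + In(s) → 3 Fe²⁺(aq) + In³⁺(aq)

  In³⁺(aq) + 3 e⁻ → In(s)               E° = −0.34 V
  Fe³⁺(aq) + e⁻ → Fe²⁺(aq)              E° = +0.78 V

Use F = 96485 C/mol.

−324 kJ/mol

In the reaction as written Fe³⁺(aq) is reduced, so the Fe³⁺/Fe²⁺ couple is the cathode and In³⁺/In is the anode.
E°cell = +0.78 − (−0.34) = +1.12 V; balancing electrons gives n = 3.
ΔG° = −nFE°cell = −(3)(96485)(+1.12) J/mol = −324 kJ/mol.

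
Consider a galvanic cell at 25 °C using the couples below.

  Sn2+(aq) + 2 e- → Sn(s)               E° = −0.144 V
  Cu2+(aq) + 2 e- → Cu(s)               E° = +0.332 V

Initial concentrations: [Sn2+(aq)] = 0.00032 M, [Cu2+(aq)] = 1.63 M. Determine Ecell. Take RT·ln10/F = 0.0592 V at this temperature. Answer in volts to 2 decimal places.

+0.59 V

The Cu²⁺/Cu couple has the more positive E°, so it is the cathode; Sn²⁺/Sn is the anode.
E°cell = +0.332 − (−0.144) = +0.476 V, with n = 2 electrons transferred.
The balanced reaction is Cu2+(aq) + Sn(s) → Cu(s) + Sn2+(aq), so Q = [Sn2+(aq)] / [Cu2+(aq)] = 0.000196 and log Q = −3.707.
By the Nernst equation, E = +0.476 − (0.0592/2)·(−3.707) = +0.59 V.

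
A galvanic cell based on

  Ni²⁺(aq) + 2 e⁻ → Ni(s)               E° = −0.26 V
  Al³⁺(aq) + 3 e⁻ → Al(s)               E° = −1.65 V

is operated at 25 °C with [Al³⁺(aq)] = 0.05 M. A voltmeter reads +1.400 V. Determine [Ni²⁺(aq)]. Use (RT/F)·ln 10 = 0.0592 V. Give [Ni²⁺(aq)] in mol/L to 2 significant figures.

0.30 M

The Ni²⁺/Ni couple has the larger reduction potential, so it is the cathode: E°cell = −0.26 − (−1.65) = +1.39 V and n = 6.
Rearranging E = E° − (0.0592/n)·log Q gives log Q = 6(+1.39 − (+1.400))/0.0592 = −1.014.
Balancing electrons gives 3 Ni²⁺(aq) + 2 Al(s) → 3 Ni(s) + 2 Al³⁺(aq); thus Q = [Al³⁺(aq)]^2 / [Ni²⁺(aq)]^3.
Isolating [Ni²⁺(aq)] in Q = 10^{−1.014} yields log [Ni²⁺(aq)] = −0.529, i.e. 0.30 M.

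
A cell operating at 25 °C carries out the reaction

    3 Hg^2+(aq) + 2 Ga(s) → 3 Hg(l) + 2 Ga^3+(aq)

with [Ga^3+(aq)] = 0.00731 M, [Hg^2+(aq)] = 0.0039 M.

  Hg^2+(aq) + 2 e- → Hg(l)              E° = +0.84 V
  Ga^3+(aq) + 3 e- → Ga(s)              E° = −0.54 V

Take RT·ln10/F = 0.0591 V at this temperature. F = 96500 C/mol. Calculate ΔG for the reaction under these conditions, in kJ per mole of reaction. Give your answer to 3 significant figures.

The standard cell potential is +0.84 − (−0.54) = +1.38 V, with n = 6 electrons in the balanced equation.
The reaction quotient is [Ga^3+(aq)]^2 / [Hg^2+(aq)]^3 = 901; by Nernst, E = +1.38 − (0.0591/6)(2.955) = +1.3509 V.
Then ΔG = −nFE = −6 × 96500 × +1.3509 J/mol = −782 kJ/mol.

−782 kJ/mol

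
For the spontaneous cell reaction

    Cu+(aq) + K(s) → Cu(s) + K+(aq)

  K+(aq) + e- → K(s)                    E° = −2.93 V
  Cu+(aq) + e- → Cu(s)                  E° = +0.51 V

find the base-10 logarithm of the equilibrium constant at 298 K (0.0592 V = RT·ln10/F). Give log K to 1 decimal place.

log K = 58.1

The Cu⁺/Cu couple is reduced (cathode); E°cell = +0.51 − (−2.93) = +3.44 V with n = 1.
At equilibrium E = 0, so log K = nE°cell / 0.0592 = (1)(+3.44) / 0.0592 = 58.1.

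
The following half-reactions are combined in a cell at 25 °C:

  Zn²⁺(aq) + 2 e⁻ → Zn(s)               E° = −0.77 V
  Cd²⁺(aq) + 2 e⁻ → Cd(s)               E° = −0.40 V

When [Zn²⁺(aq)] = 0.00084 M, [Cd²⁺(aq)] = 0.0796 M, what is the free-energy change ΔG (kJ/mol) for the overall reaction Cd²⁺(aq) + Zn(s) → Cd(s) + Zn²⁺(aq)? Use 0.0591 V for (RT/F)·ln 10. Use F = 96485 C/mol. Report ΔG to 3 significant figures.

The standard cell potential is −0.40 − (−0.77) = +0.37 V, with n = 2 electrons in the balanced equation.
Q = [Zn²⁺(aq)] / [Cd²⁺(aq)] = 0.0106, so log Q = −1.977 and E = +0.37 − (0.0591/2)(−1.977) = +0.4284 V.
ΔG = −nFE = −(2)(96485)(+0.4284) J/mol = −82.7 kJ/mol.

−82.7 kJ/mol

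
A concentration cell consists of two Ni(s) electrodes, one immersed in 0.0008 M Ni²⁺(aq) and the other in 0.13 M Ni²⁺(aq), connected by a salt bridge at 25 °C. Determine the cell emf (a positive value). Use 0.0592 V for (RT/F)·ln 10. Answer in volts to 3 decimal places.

For a concentration cell E°cell = 0, since both electrodes use the same couple.
The compartment with the higher Ni²⁺(aq) concentration (0.13 M) acts as the cathode; ions are reduced there and produced at the dilute (0.0008 M) anode.
With n = 2, Ecell = −(0.0592/2)·log([dilute]/[conc]) = −(0.0592/2)·log(0.0008/0.13) = +0.065 V.

0.065 V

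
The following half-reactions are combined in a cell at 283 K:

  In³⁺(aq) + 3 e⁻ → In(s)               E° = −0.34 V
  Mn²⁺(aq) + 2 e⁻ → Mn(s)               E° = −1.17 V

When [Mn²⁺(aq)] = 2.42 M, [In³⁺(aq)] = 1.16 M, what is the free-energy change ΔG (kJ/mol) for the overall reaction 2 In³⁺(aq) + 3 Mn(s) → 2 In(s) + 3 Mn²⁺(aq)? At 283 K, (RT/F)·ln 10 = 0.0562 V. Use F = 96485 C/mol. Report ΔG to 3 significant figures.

E°cell = −0.34 − (−1.17) = +0.83 V; the balanced reaction transfers n = 6 electrons.
Q = [Mn²⁺(aq)]^3 / [In³⁺(aq)]^2 = 10.5, so log Q = 1.023 and E = +0.83 − (0.0562/6)(1.023) = +0.8204 V.
Finally ΔG = −nFE = −(6)(96485 C/mol)(+0.8204 V) = −475 kJ/mol.

−475 kJ/mol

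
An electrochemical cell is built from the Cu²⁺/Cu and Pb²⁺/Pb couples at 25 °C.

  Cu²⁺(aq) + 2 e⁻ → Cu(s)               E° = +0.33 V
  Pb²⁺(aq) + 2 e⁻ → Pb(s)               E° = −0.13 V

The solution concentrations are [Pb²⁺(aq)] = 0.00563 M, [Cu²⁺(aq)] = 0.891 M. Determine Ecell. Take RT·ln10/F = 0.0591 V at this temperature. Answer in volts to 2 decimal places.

Since E°(Cu²⁺/Cu) > E°(Pb²⁺/Pb), Cu²⁺/Cu serves as the cathode.
The standard potential is +0.33 − (−0.13) = +0.46 V and the balanced reaction transfers n = 2 electrons.
Balancing gives Cu²⁺(aq) + Pb(s) → Cu(s) + Pb²⁺(aq); hence Q = [Pb²⁺(aq)] / [Cu²⁺(aq)] = 0.00632 (log Q = −2.199).
E = E° − (0.0591/n)·log Q = +0.46 − (0.0591/2)(−2.199) = +0.52 V.

+0.52 V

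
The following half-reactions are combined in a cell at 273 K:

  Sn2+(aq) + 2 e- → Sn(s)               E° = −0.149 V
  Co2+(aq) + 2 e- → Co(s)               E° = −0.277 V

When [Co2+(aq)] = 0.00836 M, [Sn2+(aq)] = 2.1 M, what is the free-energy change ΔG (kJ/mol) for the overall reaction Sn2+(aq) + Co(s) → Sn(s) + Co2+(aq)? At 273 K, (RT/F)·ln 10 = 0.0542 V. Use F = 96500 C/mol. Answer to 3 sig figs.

−37.2 kJ/mol

With Sn²⁺/Sn reduced at the cathode, E°cell = −0.149 − (−0.277) = +0.128 V and n = 2.
Here Q = [Co2+(aq)] / [Sn2+(aq)] = 0.00398 (log Q = −2.400), giving E = +0.128 − (0.0542/2)·(−2.400) = +0.1930 V.
Finally ΔG = −nFE = −(2)(96500 C/mol)(+0.1930 V) = −37.2 kJ/mol.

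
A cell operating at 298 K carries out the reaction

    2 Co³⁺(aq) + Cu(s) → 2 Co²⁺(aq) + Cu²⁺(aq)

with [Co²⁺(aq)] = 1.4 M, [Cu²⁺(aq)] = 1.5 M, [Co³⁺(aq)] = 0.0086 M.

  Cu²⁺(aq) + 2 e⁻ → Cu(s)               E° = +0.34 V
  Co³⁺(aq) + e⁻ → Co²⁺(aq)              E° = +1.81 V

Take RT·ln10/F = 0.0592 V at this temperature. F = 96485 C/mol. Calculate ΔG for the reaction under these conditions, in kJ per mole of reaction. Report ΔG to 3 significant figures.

−257 kJ/mol

E°cell = +1.81 − (+0.34) = +1.47 V; the balanced reaction transfers n = 2 electrons.
The reaction quotient is ([Co²⁺(aq)]^2·[Cu²⁺(aq)]) / [Co³⁺(aq)]^2 = 3.98×10^4; by Nernst, E = +1.47 − (0.0592/2)(4.599) = +1.3339 V.
ΔG = −nFE = −(2)(96485)(+1.3339) J/mol = −257 kJ/mol.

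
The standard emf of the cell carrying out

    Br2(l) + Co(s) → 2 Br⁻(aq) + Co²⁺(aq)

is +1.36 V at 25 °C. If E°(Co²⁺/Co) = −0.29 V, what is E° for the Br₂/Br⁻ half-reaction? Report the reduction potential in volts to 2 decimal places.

In the reaction as written the Br₂/Br⁻ couple is reduced (cathode) and Co²⁺/Co is oxidized (anode), so E°cell = E°(Br₂/Br⁻) − E°(Co²⁺/Co).
E°(Br₂/Br⁻) = E°cell + E°(anode) = +1.36 + (−0.29) = +1.07 V.

+1.07 V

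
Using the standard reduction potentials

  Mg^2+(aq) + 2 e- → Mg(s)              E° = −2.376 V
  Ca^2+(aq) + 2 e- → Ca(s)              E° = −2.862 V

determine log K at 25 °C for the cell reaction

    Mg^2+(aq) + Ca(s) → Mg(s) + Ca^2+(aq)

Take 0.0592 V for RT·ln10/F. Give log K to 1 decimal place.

The Mg²⁺/Mg couple is reduced (cathode); E°cell = −2.376 − (−2.862) = +0.486 V with n = 2.
At equilibrium E = 0, so log K = nE°cell / 0.0592 = (2)(+0.486) / 0.0592 = 16.4.

log K = 16.4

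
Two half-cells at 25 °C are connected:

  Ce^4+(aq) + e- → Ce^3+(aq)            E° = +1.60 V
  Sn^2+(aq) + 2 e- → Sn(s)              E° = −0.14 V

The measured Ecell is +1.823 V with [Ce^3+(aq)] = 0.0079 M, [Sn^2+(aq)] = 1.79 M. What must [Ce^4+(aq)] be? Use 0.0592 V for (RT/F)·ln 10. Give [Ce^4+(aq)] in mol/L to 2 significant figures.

0.27 M

The Ce⁴⁺/Ce³⁺ couple has the larger reduction potential, so it is the cathode: E°cell = +1.60 − (−0.14) = +1.74 V and n = 2.
From the Nernst equation, log Q = n(E° − E)/0.0592 = 2·(+1.74 − (+1.823))/0.0592 = −2.804.
The balanced reaction is 2 Ce^4+(aq) + Sn(s) → 2 Ce^3+(aq) + Sn^2+(aq), so Q = ([Ce^3+(aq)]^2·[Sn^2+(aq)]) / [Ce^4+(aq)]^2.
Solving for the unknown gives log [Ce^4+(aq)] = −0.574, so [Ce^4+(aq)] ≈ 0.27 M.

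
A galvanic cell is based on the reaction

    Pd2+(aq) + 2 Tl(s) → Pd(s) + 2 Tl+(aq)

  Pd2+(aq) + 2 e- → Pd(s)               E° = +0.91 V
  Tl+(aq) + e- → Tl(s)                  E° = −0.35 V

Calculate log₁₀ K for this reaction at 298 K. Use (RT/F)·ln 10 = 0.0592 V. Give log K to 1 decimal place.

log K = 42.6

The Pd²⁺/Pd couple is reduced (cathode); E°cell = +0.91 − (−0.35) = +1.26 V with n = 2.
At equilibrium E = 0, so log K = nE°cell / 0.0592 = (2)(+1.26) / 0.0592 = 42.6.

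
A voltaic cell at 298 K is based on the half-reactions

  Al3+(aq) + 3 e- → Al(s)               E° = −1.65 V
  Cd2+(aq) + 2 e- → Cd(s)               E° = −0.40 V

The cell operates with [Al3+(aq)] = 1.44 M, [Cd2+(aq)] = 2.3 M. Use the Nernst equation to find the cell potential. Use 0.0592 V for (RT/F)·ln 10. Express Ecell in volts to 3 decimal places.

Since E°(Cd²⁺/Cd) > E°(Al³⁺/Al), Cd²⁺/Cd serves as the cathode.
E°cell = E°cat − E°an = −0.40 − (−1.65) = +1.25 V; n = 6.
The balanced reaction is 3 Cd2+(aq) + 2 Al(s) → 3 Cd(s) + 2 Al3+(aq), so Q = [Al3+(aq)]^2 / [Cd2+(aq)]^3 = 0.17 and log Q = −0.768.
By the Nernst equation, E = +1.25 − (0.0592/6)·(−0.768) = +1.258 V.

+1.258 V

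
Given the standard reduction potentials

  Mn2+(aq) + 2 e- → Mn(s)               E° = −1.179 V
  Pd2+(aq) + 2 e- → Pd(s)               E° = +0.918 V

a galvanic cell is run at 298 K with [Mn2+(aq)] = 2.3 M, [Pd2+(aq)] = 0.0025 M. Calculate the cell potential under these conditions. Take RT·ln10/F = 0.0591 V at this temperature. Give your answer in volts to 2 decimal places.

+2.01 V

The Pd²⁺/Pd couple has the more positive E°, so it is the cathode; Mn²⁺/Mn is the anode.
E°cell = +0.918 − (−1.179) = +2.097 V, with n = 2 electrons transferred.
The balanced reaction is Pd2+(aq) + Mn(s) → Pd(s) + Mn2+(aq), so Q = [Mn2+(aq)] / [Pd2+(aq)] = 920 and log Q = 2.964.
E = E° − (0.0591/n)·log Q = +2.097 − (0.0591/2)(2.964) = +2.01 V.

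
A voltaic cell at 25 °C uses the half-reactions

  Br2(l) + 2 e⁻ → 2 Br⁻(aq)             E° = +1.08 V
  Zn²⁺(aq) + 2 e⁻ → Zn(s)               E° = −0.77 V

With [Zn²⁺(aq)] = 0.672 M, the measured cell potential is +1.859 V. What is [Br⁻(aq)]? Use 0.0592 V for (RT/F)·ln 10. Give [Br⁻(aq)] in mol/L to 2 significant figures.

Br₂/Br⁻ is the cathode (higher E°); E°cell = +1.08 − (−0.77) = +1.85 V with n = 2.
Since E = E° − (0.0592/n)·log Q, log Q = n(E° − E)/0.0592 = −0.304.
For Br2(l) + Zn(s) → 2 Br⁻(aq) + Zn²⁺(aq), the reaction quotient is Q = [Br⁻(aq)]^2·[Zn²⁺(aq)].
Solving for the unknown gives log [Br⁻(aq)] = −0.066, so [Br⁻(aq)] ≈ 0.86 M.

0.86 M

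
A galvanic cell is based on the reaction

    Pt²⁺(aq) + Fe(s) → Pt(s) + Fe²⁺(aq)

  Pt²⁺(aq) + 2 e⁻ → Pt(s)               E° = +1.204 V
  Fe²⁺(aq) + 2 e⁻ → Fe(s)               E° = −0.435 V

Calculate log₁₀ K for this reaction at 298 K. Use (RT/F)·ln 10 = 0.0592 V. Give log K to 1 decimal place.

log K = 55.4

The Pt²⁺/Pt couple is reduced (cathode); E°cell = +1.204 − (−0.435) = +1.639 V with n = 2.
At equilibrium E = 0, so log K = nE°cell / 0.0592 = (2)(+1.639) / 0.0592 = 55.4.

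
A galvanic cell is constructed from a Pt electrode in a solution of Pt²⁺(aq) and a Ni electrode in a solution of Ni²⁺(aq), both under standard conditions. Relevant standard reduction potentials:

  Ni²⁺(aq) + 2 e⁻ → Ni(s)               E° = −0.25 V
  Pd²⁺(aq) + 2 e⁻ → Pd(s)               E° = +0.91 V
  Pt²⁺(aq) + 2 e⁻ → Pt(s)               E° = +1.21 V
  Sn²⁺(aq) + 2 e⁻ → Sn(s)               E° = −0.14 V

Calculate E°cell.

Of the two couples in this cell, the one with the more positive reduction potential is reduced at the cathode: here that is Pt²⁺/Pt (+1.21 V); Ni²⁺/Ni (−0.25 V) is the anode.
E°cell = E°(cathode) − E°(anode) = +1.21 − (−0.25) = +1.46 V.

+1.46 V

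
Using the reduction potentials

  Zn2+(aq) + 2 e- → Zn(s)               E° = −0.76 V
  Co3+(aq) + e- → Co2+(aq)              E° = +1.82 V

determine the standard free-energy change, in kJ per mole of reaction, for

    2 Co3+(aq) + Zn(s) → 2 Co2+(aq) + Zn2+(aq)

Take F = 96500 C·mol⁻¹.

In the reaction as written Co3+(aq) is reduced, so the Co³⁺/Co²⁺ couple is the cathode and Zn²⁺/Zn is the anode.
E°cell = +1.82 − (−0.76) = +2.58 V; balancing electrons gives n = 2.
ΔG° = −nFE°cell = −(2)(96500)(+2.58) J/mol = −498 kJ/mol.

−498 kJ/mol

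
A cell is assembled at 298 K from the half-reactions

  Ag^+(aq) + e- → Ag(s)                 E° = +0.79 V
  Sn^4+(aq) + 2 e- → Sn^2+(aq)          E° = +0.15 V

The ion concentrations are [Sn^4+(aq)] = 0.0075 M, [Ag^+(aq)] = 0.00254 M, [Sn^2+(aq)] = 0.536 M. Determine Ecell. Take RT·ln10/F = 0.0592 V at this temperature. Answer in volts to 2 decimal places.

+0.54 V

Since E°(Ag⁺/Ag) > E°(Sn⁴⁺/Sn²⁺), Ag⁺/Ag serves as the cathode.
The standard potential is +0.79 − (+0.15) = +0.64 V and the balanced reaction transfers n = 2 electrons.
The balanced reaction is 2 Ag^+(aq) + Sn^2+(aq) → 2 Ag(s) + Sn^4+(aq), so Q = [Sn^4+(aq)] / ([Ag^+(aq)]^2·[Sn^2+(aq)]) = 2.17×10^3 and log Q = 3.336.
Applying E = E° − (RT ln10/nF)·log Q gives +0.64 − (0.0592/2)(3.336) = +0.54 V.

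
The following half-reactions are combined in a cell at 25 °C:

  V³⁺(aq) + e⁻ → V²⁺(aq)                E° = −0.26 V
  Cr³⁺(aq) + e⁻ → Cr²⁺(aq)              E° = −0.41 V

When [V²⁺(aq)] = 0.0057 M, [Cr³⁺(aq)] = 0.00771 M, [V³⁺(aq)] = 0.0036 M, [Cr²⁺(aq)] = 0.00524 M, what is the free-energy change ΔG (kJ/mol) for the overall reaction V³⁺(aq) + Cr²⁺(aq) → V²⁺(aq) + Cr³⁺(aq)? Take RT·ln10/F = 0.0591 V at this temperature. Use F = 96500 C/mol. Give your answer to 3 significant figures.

With V³⁺/V²⁺ reduced at the cathode, E°cell = −0.26 − (−0.41) = +0.15 V and n = 1.
The reaction quotient is ([V²⁺(aq)]·[Cr³⁺(aq)]) / ([V³⁺(aq)]·[Cr²⁺(aq)]) = 2.33; by Nernst, E = +0.15 − (0.0591/1)(0.367) = +0.1283 V.
Then ΔG = −nFE = −1 × 96500 × +0.1283 J/mol = −12.4 kJ/mol.

−12.4 kJ/mol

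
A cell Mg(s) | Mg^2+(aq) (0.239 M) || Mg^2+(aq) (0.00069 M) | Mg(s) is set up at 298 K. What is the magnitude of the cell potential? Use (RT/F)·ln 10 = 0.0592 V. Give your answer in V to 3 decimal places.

0.075 V

For a concentration cell E°cell = 0, since both electrodes use the same couple.
The compartment with the higher Mg^2+(aq) concentration (0.239 M) acts as the cathode; ions are reduced there and produced at the dilute (0.00069 M) anode.
With n = 2, Ecell = −(0.0592/2)·log([dilute]/[conc]) = −(0.0592/2)·log(0.00069/0.239) = +0.075 V.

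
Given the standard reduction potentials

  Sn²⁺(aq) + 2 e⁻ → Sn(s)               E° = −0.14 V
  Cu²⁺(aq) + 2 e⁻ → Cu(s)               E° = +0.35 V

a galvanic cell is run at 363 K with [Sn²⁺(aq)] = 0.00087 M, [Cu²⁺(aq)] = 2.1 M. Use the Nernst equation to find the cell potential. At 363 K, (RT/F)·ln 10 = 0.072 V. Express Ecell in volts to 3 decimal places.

The Cu²⁺/Cu couple has the more positive E°, so it is the cathode; Sn²⁺/Sn is the anode.
E°cell = E°cat − E°an = +0.35 − (−0.14) = +0.49 V; n = 2.
For the overall reaction Cu²⁺(aq) + Sn(s) → Cu(s) + Sn²⁺(aq), Q = [Sn²⁺(aq)] / [Cu²⁺(aq)] = 0.000414, giving log Q = −3.383.
Applying E = E° − (RT ln10/nF)·log Q gives +0.49 − (0.072/2)(−3.383) = +0.612 V.

+0.612 V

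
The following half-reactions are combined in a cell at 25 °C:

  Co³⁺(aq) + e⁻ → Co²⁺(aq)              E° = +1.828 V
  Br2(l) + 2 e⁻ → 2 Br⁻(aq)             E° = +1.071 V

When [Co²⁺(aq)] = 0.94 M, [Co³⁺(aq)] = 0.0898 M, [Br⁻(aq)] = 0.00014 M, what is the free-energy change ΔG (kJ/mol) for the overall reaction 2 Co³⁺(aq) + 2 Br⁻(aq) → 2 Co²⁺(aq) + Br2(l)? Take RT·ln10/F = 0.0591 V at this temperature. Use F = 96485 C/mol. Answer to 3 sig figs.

−90.5 kJ/mol

With Co³⁺/Co²⁺ reduced at the cathode, E°cell = +1.828 − (+1.071) = +0.757 V and n = 2.
Here Q = [Co²⁺(aq)]^2 / ([Co³⁺(aq)]^2·[Br⁻(aq)]^2) = 5.59×10^9 (log Q = 9.747), giving E = +0.757 − (0.0591/2)·(9.747) = +0.4690 V.
ΔG = −nFE = −(2)(96485)(+0.4690) J/mol = −90.5 kJ/mol.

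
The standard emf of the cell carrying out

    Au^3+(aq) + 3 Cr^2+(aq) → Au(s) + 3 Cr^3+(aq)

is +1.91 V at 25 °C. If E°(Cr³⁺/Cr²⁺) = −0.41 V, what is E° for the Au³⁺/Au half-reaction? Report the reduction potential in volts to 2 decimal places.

+1.50 V

In the reaction as written the Au³⁺/Au couple is reduced (cathode) and Cr³⁺/Cr²⁺ is oxidized (anode), so E°cell = E°(Au³⁺/Au) − E°(Cr³⁺/Cr²⁺).
E°(Au³⁺/Au) = E°cell + E°(anode) = +1.91 + (−0.41) = +1.50 V.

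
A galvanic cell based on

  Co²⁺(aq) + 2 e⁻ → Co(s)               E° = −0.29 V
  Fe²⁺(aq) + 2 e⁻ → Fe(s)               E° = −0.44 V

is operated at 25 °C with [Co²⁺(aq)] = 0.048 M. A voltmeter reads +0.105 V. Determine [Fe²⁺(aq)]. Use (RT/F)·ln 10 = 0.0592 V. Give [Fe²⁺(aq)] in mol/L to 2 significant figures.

1.6 M

The Co²⁺/Co couple has the larger reduction potential, so it is the cathode: E°cell = −0.29 − (−0.44) = +0.15 V and n = 2.
Since E = E° − (0.0592/n)·log Q, log Q = n(E° − E)/0.0592 = 1.520.
Balancing electrons gives Co²⁺(aq) + Fe(s) → Co(s) + Fe²⁺(aq); thus Q = [Fe²⁺(aq)] / [Co²⁺(aq)].
Isolating [Fe²⁺(aq)] in Q = 10^{1.520} yields log [Fe²⁺(aq)] = 0.201, i.e. 1.6 M.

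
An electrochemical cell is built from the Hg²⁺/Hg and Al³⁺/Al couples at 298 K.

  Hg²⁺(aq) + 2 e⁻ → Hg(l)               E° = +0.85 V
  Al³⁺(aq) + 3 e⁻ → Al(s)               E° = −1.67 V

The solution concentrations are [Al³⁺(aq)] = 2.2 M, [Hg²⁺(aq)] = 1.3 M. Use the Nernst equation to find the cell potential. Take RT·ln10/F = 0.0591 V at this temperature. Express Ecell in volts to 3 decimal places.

Since E°(Hg²⁺/Hg) > E°(Al³⁺/Al), Hg²⁺/Hg serves as the cathode.
E°cell = E°cat − E°an = +0.85 − (−1.67) = +2.52 V; n = 6.
For the overall reaction 3 Hg²⁺(aq) + 2 Al(s) → 3 Hg(l) + 2 Al³⁺(aq), Q = [Al³⁺(aq)]^2 / [Hg²⁺(aq)]^3 = 2.2, giving log Q = 0.343.
Applying E = E° − (RT ln10/nF)·log Q gives +2.52 − (0.0591/6)(0.343) = +2.517 V.

+2.517 V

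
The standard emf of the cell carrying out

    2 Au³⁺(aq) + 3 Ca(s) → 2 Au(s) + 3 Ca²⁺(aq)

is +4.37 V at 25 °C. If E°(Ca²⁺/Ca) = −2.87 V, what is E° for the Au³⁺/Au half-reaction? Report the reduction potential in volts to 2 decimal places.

In the reaction as written the Au³⁺/Au couple is reduced (cathode) and Ca²⁺/Ca is oxidized (anode), so E°cell = E°(Au³⁺/Au) − E°(Ca²⁺/Ca).
E°(Au³⁺/Au) = E°cell + E°(anode) = +4.37 + (−2.87) = +1.50 V.

+1.50 V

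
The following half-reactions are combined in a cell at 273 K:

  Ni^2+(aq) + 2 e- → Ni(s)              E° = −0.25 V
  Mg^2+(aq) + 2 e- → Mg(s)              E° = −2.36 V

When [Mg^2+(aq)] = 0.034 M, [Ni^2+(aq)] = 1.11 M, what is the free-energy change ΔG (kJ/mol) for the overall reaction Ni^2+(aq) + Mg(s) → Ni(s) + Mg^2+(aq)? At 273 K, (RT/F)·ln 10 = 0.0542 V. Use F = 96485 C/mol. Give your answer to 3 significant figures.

E°cell = −0.25 − (−2.36) = +2.11 V; the balanced reaction transfers n = 2 electrons.
The reaction quotient is [Mg^2+(aq)] / [Ni^2+(aq)] = 0.0306; by Nernst, E = +2.11 − (0.0542/2)(−1.514) = +2.1510 V.
Then ΔG = −nFE = −2 × 96485 × +2.1510 J/mol = −415 kJ/mol.

−415 kJ/mol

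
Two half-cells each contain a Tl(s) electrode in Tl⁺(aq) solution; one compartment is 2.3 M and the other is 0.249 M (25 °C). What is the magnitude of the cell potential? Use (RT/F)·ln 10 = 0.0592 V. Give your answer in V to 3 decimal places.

For a concentration cell E°cell = 0, since both electrodes use the same couple.
The compartment with the higher Tl⁺(aq) concentration (2.3 M) acts as the cathode; ions are reduced there and produced at the dilute (0.249 M) anode.
With n = 1, Ecell = −(0.0592/1)·log([dilute]/[conc]) = −(0.0592/1)·log(0.249/2.3) = +0.057 V.

0.057 V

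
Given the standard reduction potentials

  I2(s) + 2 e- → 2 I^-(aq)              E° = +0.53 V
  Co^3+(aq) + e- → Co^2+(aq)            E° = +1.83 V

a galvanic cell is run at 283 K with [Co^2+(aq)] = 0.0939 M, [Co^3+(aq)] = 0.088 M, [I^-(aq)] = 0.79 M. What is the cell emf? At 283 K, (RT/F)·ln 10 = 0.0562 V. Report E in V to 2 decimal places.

+1.29 V

The Co³⁺/Co²⁺ couple has the more positive E°, so it is the cathode; I₂/I⁻ is the anode.
E°cell = E°cat − E°an = +1.83 − (+0.53) = +1.30 V; n = 2.
The balanced reaction is 2 Co^3+(aq) + 2 I^-(aq) → 2 Co^2+(aq) + I2(s), so Q = [Co^2+(aq)]^2 / ([Co^3+(aq)]^2·[I^-(aq)]^2) = 1.82 and log Q = 0.261.
E = E° − (0.0562/n)·log Q = +1.30 − (0.0562/2)(0.261) = +1.29 V.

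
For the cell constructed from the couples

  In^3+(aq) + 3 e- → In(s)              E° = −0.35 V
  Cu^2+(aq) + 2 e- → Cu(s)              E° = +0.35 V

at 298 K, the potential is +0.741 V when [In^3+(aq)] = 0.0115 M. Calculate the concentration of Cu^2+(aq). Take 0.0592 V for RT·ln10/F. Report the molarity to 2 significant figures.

With Cu²⁺/Cu at the cathode and In³⁺/In at the anode, E°cell = +0.35 − (−0.35) = +0.70 V (n = 6).
Rearranging E = E° − (0.0592/n)·log Q gives log Q = 6(+0.70 − (+0.741))/0.0592 = −4.155.
For 3 Cu^2+(aq) + 2 In(s) → 3 Cu(s) + 2 In^3+(aq), the reaction quotient is Q = [In^3+(aq)]^2 / [Cu^2+(aq)]^3.
Solving for the unknown gives log [Cu^2+(aq)] = 0.092, so [Cu^2+(aq)] ≈ 1.2 M.

1.2 M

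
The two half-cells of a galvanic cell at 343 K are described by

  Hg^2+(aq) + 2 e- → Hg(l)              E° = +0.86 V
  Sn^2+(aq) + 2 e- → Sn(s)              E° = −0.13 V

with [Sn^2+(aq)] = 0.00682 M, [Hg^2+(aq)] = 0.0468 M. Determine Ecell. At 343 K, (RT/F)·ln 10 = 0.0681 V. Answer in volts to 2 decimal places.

+1.02 V

Hg²⁺/Hg is reduced (cathode, E° = +0.86 V) and Sn²⁺/Sn is oxidized (anode).
E°cell = E°cat − E°an = +0.86 − (−0.13) = +0.99 V; n = 2.
Balancing gives Hg^2+(aq) + Sn(s) → Hg(l) + Sn^2+(aq); hence Q = [Sn^2+(aq)] / [Hg^2+(aq)] = 0.146 (log Q = −0.836).
Applying E = E° − (RT ln10/nF)·log Q gives +0.99 − (0.0681/2)(−0.836) = +1.02 V.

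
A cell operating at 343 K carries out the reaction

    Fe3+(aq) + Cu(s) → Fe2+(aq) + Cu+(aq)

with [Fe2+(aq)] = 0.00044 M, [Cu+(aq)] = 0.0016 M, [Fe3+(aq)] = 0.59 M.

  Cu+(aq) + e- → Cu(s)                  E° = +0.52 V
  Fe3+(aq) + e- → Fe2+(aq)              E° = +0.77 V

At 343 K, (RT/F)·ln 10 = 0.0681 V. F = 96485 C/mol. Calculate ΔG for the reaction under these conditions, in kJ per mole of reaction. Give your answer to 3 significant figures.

−63.0 kJ/mol

E°cell = +0.77 − (+0.52) = +0.25 V; the balanced reaction transfers n = 1 electron.
Q = ([Fe2+(aq)]·[Cu+(aq)]) / [Fe3+(aq)] = 1.19×10^−6, so log Q = −5.923 and E = +0.25 − (0.0681/1)(−5.923) = +0.6534 V.
Then ΔG = −nFE = −1 × 96485 × +0.6534 J/mol = −63.0 kJ/mol.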